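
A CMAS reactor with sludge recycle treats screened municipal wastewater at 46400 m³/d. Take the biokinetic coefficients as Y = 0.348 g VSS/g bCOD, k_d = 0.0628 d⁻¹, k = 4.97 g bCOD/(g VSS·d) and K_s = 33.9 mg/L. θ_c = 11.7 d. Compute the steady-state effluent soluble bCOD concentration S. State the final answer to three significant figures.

From the Monod/SRT balance for a CMAS, S = K_s·(1+k_d θ_c)/[θ_c·(Y k − k_d) − 1] = 33.9 × (1 + 0.0628 × 11.7) / [11.7 × (0.348 × 4.97 − 0.0628) − 1] = 58.81 / 18.50 = 3.179 mg/L.

S ≈ 3.18 mg/L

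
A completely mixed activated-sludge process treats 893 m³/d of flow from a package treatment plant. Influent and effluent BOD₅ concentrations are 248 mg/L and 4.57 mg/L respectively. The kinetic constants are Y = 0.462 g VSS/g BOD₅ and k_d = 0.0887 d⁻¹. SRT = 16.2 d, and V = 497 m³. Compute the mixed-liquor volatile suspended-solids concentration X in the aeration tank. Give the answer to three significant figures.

X ≈ 1340 mg/L

X = Y·Q·ΔS·θ_c / [V·(1 + k_d θ_c)] = 0.462 × 893 × (248 − 4.57) × 16.2 / [497 × (1 + 0.0887 × 16.2)] = 1343 mg/L.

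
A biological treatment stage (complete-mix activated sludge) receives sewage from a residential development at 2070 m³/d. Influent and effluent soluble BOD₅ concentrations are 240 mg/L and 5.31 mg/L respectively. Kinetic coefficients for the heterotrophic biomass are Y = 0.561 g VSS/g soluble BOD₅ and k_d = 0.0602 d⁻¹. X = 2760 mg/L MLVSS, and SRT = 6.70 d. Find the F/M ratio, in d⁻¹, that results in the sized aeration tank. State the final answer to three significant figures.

F/M ≈ 0.382 d⁻¹

From the SRT design equation V = Y Q (S₀−S) θ_c / [X (1 + k_d θ_c)] = 0.561 × 2070 × (240 − 5.31) × 6.70 / [2760 × (1 + 0.0602 × 6.70)] = 1.83×10^6 / 3873 = 471.4 m³.
Food-to-microorganism ratio F/M = Q S₀ / (V X) = 2070 × 240 / (471.4 × 2760) = 0.3818 d⁻¹.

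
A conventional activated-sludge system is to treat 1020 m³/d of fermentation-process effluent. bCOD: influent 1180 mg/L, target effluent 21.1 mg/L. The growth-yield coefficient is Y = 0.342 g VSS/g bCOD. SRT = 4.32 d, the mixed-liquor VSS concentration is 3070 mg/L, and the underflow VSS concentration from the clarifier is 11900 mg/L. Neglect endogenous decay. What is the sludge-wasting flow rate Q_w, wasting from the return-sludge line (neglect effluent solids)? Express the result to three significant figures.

Biomass mass balance (decay neglected): V·X = Y·Q·(S₀ − S)·θ_c, so V = 0.342 × 1020 × (1180 − 21.1) × 4.32 / 3070 = 568.9 m³.
Q_w = (V·X)/(θ_c X_r) = 568.9 × 3070 / (4.32 × 11900) = 33.97 m³/d.

Q_w ≈ 34.0 m³/d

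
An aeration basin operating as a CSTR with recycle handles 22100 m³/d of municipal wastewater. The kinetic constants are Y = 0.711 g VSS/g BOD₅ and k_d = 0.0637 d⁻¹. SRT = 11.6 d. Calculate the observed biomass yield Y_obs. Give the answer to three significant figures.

Y_obs ≈ 0.409 g VSS/g BOD₅

Y_obs = Y / (1 + k_d θ_c) = 0.711 / (1 + 0.0637 × 11.6) = 0.711 / 1.739 = 0.4089.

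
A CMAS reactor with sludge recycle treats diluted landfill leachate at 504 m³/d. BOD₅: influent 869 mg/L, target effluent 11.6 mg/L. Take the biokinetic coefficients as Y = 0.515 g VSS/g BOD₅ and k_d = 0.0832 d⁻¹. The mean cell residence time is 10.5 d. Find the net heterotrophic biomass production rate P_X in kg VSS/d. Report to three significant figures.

P_X ≈ 119 kg VSS/d

Observed yield with endogenous decay: Y_obs = Y / (1 + k_d·θ_c) = 0.515 / (1 + 0.0832 × 10.5) = 0.515 / 1.874 = 0.2749 g VSS/g BOD₅.
Q·(S₀ − S) = 504 × (869 − 11.6) × 10⁻³ = 432.1 kg/d removed.
Biomass produced: P_X = Y_obs·Q·ΔS = 0.2749 × 432.1 ≈ 118.8 kg VSS/d.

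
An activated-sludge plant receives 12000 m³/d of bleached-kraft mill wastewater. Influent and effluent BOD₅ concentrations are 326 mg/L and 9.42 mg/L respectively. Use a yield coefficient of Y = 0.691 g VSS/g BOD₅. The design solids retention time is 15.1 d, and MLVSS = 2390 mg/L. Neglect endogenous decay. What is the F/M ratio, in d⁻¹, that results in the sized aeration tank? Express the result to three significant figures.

With k_d = 0 the design equation reduces to V = Y Q (S₀−S) θ_c / X = 0.691 × 12000 × (326 − 9.42) × 15.1 / 2390 = 16585 m³.
F/M = Q·S₀ / (V·X) = 12000 × 326 / (16585 × 2390) = 0.09869 g BOD₅·(g VSS·d)⁻¹.

F/M ≈ 0.0987 d⁻¹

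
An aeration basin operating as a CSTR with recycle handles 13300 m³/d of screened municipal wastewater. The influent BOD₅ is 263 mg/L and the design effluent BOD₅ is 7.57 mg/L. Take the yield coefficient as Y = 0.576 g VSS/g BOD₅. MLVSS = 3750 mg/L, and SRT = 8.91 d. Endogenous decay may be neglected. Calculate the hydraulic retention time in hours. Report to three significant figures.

With k_d = 0 the design equation reduces to V = Y Q (S₀−S) θ_c / X = 0.576 × 13300 × (263 − 7.57) × 8.91 / 3750 = 4649 m³.
Hydraulic retention time τ = V/Q = 4649 / 13300 = 0.3496 d = 8.390 h.

τ ≈ 8.39 h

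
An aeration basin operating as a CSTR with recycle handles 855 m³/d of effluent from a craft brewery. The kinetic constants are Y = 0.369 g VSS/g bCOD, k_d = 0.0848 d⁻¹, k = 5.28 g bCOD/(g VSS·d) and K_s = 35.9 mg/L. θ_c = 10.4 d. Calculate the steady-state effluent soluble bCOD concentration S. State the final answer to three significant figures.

From the Monod/SRT balance for a CMAS, S = K_s·(1+k_d θ_c)/[θ_c·(Y k − k_d) − 1] = 35.9 × (1 + 0.0848 × 10.4) / [10.4 × (0.369 × 5.28 − 0.0848) − 1] = 67.56 / 18.38 = 3.676 mg/L.

S ≈ 3.68 mg/L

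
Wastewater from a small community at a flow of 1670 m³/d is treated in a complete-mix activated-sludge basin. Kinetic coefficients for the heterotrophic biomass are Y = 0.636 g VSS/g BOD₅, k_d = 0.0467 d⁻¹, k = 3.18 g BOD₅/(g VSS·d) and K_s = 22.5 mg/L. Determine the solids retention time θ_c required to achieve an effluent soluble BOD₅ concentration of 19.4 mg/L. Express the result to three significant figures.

θ_c ≈ 1.12 d

Specific growth rate at S = 19.4 mg/L: μ = YkS/(K_s+S) = 0.636·3.18·19.4/(22.5+19.4) = 0.9364 d⁻¹.
θ_c = 1/(μ − k_d) = 1/(0.9364 − 0.0467) = 1/0.8897 = 1.124 d.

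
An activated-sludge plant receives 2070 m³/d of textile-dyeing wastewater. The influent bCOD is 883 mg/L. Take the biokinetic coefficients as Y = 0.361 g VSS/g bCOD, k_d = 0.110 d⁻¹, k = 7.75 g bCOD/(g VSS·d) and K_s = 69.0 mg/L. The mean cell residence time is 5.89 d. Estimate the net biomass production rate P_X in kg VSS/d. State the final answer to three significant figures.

P_X ≈ 397 kg VSS/d

For a completely mixed reactor with recycle the Lawrence–McCarty relation gives S = K_s·(1 + k_d·θ_c) / [θ_c·(Y·k − k_d) − 1] = 69.0 × (1 + 0.110 × 5.89) / [5.89 × (0.361 × 7.75 − 0.110) − 1] = 113.7 / 14.83 = 7.667 mg/L.
Y_obs = Y / (1 + k_d θ_c) = 0.361 / (1 + 0.110 × 5.89) = 0.361 / 1.648 = 0.2191.
Q·(S₀ − S) = 2070 × (883 − 7.67) × 10⁻³ = 1812 kg/d removed.
P_X = Y_obs · Q(S₀ − S) = 0.2191 × 1812 = 396.9 kg VSS/d.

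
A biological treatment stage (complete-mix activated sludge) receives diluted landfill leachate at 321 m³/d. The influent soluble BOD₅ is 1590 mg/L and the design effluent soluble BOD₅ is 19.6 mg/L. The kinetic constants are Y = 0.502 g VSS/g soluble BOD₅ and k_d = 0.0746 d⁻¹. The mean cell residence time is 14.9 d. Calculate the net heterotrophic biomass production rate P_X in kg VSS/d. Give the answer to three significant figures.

P_X ≈ 120 kg VSS/d

Y_obs = Y / (1 + k_d θ_c) = 0.502 / (1 + 0.0746 × 14.9) = 0.502 / 2.112 = 0.2377.
Substrate removed = Q·(S₀ − S) = 321 m³/d × (1590 − 19.6) g/m³ = 5.04×10^5 g/d = 504.1 kg/d.
Biomass produced: P_X = Y_obs·Q·ΔS = 0.2377 × 504.1 ≈ 119.8 kg VSS/d.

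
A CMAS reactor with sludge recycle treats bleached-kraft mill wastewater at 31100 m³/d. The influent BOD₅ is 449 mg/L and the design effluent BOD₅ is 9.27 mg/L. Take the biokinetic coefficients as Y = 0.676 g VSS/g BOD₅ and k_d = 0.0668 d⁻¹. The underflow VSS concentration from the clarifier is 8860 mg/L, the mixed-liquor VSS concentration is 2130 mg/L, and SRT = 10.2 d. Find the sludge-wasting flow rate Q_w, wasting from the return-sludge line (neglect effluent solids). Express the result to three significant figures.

Q_w ≈ 621 m³/d

Steady-state biomass mass balance: V·X·(1 + k_d·θ_c) = Y·Q·(S₀ − S)·θ_c, so V = 0.676 × 31100 × (449 − 9.27) × 10.2 / [2130 × (1 + 0.0668 × 10.2)] = 9.43×10^7 / 3581 = 26330 m³.
θ_c = V·X/(Q_w·X_r) when wasting from the recycle, so Q_w = V·X/(θ_c·X_r) = 26330 × 2130 / (10.2 × 8860) = 620.6 m³/d.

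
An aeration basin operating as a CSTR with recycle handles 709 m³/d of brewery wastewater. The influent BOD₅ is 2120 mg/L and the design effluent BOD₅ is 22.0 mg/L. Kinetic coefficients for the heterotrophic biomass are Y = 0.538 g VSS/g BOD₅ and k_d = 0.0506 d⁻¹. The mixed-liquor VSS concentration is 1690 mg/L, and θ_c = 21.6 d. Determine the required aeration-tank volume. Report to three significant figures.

V ≈ 4890 m³

Rearranging the biomass balance for a CMAS with decay, V = Y·Q·ΔS·θ_c / [X·(1+k_d θ_c)] = 0.538 × 709 × (2120 − 22.0) × 21.6 / [1690 × (1 + 0.0506 × 21.6)] = 1.73×10^7 / 3537 = 4887 m³.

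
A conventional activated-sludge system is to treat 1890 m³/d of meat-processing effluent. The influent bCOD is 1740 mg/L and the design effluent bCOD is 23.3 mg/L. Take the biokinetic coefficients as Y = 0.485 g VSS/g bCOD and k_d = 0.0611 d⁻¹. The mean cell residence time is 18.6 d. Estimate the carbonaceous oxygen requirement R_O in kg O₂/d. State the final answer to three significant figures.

Observed yield with endogenous decay: Y_obs = Y / (1 + k_d·θ_c) = 0.485 / (1 + 0.0611 × 18.6) = 0.485 / 2.136 = 0.2270 g VSS/g bCOD.
Substrate removed = Q·(S₀ − S) = 1890 m³/d × (1740 − 23.3) g/m³ = 3.24×10^6 g/d = 3245 kg/d.
Net sludge production P_X = 0.2270 × 3245 = 736.6 kg VSS/d.
R_O = Q·(S₀ − S) − 1.42·P_X = 3245 − 1.42 × 736.6 = 2199 kg O₂/d.

R_O ≈ 2200 kg O₂/d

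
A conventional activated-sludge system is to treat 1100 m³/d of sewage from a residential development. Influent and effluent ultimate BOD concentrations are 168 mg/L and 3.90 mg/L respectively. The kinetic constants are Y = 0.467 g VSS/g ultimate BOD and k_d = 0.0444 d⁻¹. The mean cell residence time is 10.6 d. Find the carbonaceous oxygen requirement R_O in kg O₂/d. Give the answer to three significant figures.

R_O ≈ 99.1 kg O₂/d

Correct the yield for decay: Y_obs = Y/(1 + k_d θ_c) = 0.467 / (1 + 0.0444 × 10.6) = 0.467 / 1.471 = 0.3175.
ΔS = 168 − 3.90 = 164.1 mg/L, so the substrate removal rate is 1100 × 164.1/1000 = 180.5 kg ultimate BOD/d.
Net sludge production P_X = 0.3175 × 180.5 = 57.32 kg VSS/d.
R_O = Q·(S₀ − S) − 1.42·P_X = 180.5 − 1.42 × 57.32 = 99.11 kg O₂/d.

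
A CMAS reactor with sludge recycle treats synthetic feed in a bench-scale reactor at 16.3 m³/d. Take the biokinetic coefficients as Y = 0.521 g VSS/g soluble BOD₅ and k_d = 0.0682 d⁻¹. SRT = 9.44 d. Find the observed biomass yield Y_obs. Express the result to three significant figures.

Y_obs ≈ 0.317 g VSS/g soluble BOD₅

The observed yield is Y_obs = Y/(1 + k_d·θ_c) = 0.521 / (1 + 0.0682 × 9.44) = 0.521 / 1.644 = 0.3169 g VSS per g soluble BOD₅ removed.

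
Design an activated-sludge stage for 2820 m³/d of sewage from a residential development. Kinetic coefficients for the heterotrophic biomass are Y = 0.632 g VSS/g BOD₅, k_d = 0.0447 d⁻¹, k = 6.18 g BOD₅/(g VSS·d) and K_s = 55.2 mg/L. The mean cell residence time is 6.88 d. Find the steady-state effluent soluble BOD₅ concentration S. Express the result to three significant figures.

For a completely mixed reactor with recycle the Lawrence–McCarty relation gives S = K_s·(1 + k_d·θ_c) / [θ_c·(Y·k − k_d) − 1] = 55.2 × (1 + 0.0447 × 6.88) / [6.88 × (0.632 × 6.18 − 0.0447) − 1] = 72.18 / 25.56 = 2.823 mg/L.

S ≈ 2.82 mg/L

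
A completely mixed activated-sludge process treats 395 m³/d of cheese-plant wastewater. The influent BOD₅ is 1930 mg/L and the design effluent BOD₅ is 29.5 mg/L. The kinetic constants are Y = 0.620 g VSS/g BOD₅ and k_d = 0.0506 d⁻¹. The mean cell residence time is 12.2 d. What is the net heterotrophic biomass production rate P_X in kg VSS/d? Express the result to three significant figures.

P_X ≈ 288 kg VSS/d

Observed yield with endogenous decay: Y_obs = Y / (1 + k_d·θ_c) = 0.620 / (1 + 0.0506 × 12.2) = 0.620 / 1.617 = 0.3834 g VSS/g BOD₅.
Q·(S₀ − S) = 395 × (1930 − 29.5) × 10⁻³ = 750.7 kg/d removed.
P_X = Y_obs · Q(S₀ − S) = 0.3834 × 750.7 = 287.8 kg VSS/d.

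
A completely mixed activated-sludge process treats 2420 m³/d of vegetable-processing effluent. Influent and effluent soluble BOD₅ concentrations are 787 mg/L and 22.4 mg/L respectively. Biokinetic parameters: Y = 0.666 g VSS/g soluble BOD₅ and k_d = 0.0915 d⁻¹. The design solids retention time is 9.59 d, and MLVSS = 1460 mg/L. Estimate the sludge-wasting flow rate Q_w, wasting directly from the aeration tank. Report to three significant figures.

From the SRT design equation V = Y Q (S₀−S) θ_c / [X (1 + k_d θ_c)] = 0.666 × 2420 × (787 − 22.4) × 9.59 / [1460 × (1 + 0.0915 × 9.59)] = 1.18×10^7 / 2741 = 4311 m³.
With mixed-liquor wasting, θ_c = V/Q_w, so Q_w = V/θ_c = 4311/9.59 = 449.6 m³/d.

Q_w ≈ 450 m³/d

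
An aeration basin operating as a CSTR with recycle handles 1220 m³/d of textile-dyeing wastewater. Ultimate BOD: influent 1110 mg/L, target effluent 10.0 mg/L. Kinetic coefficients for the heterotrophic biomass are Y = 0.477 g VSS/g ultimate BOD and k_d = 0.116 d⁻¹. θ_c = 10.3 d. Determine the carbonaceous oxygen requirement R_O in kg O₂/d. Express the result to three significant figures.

R_O ≈ 928 kg O₂/d

Observed yield with endogenous decay: Y_obs = Y / (1 + k_d·θ_c) = 0.477 / (1 + 0.116 × 10.3) = 0.477 / 2.195 = 0.2173 g VSS/g ultimate BOD.
Mass of ultimate BOD removed per day: Q(S₀ − S) = 1220 × 1100 g/m³ = 1342 kg/d.
Biomass synthesised: P_X = Y_obs × 1342 = 291.7 kg VSS/d.
R_O = Q·(S₀ − S) − 1.42·P_X = 1342 − 1.42 × 291.7 = 927.8 kg O₂/d.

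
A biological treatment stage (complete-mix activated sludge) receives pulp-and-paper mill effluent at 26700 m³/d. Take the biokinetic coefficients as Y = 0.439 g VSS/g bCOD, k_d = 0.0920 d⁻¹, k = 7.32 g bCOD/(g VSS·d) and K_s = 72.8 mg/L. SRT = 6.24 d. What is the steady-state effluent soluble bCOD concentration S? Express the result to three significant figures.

S ≈ 6.20 mg/L

From the Monod/SRT balance for a CMAS, S = K_s·(1+k_d θ_c)/[θ_c·(Y k − k_d) − 1] = 72.8 × (1 + 0.0920 × 6.24) / [6.24 × (0.439 × 7.32 − 0.0920) − 1] = 114.6 / 18.48 = 6.202 mg/L.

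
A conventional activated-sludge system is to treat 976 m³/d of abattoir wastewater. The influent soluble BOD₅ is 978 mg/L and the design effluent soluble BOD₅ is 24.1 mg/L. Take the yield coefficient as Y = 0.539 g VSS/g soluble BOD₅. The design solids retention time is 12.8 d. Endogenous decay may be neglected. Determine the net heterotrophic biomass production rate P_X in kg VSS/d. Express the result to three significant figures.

P_X ≈ 502 kg VSS/d

With endogenous decay neglected, the observed yield equals the true yield: Y_obs = Y = 0.539 g VSS/g soluble BOD₅.
Mass of soluble BOD₅ removed per day: Q(S₀ − S) = 976 × 953.9 g/m³ = 931.0 kg/d.
Biomass produced: P_X = Y_obs·Q·ΔS = 0.5390 × 931.0 ≈ 501.8 kg VSS/d.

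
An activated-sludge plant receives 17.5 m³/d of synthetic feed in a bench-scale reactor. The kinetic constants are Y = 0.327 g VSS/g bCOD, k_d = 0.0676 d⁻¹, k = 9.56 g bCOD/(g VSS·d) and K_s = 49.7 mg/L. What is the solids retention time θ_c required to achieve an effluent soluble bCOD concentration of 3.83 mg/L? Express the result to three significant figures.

θ_c ≈ 6.41 d

Specific growth rate at S = 3.83 mg/L: μ = YkS/(K_s+S) = 0.327·9.56·3.83/(49.7+3.83) = 0.2237 d⁻¹.
1/θ_c = 0.2237 − 0.0676 = 0.1561 d⁻¹, so θ_c = 6.407 d.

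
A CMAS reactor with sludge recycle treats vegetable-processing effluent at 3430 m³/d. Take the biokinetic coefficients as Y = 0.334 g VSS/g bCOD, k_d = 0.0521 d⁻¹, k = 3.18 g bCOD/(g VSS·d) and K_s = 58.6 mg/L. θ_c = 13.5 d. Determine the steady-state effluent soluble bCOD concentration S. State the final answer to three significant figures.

S ≈ 7.90 mg/L

Effluent substrate depends only on kinetics and SRT: S = K_s(1 + k_d θ_c) / [θ_c(Yk − k_d) − 1] = 58.6 × (1 + 0.0521 × 13.5) / [13.5 × (0.334 × 3.18 − 0.0521) − 1] = 99.82 / 12.64 = 7.900 mg/L.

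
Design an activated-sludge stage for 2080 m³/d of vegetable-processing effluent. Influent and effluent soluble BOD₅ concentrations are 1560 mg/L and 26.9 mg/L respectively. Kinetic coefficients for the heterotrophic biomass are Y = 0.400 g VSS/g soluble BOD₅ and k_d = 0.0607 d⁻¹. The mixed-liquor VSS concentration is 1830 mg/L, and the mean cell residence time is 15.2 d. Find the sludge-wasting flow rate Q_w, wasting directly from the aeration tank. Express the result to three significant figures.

Steady-state biomass mass balance: V·X·(1 + k_d·θ_c) = Y·Q·(S₀ − S)·θ_c, so V = 0.400 × 2080 × (1560 − 26.9) × 15.2 / [1830 × (1 + 0.0607 × 15.2)] = 1.94×10^7 / 3518 = 5510 m³.
For wasting at MLVSS concentration, Q_w = V/θ_c = 5510/15.2 = 362.5 m³/d.

Q_w ≈ 363 m³/d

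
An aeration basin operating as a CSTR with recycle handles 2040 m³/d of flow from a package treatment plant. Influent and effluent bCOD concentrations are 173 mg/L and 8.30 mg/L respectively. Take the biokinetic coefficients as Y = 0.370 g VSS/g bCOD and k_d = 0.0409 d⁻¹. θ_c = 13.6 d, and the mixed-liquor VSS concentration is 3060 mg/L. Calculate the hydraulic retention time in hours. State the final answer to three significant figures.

Rearranging the biomass balance for a CMAS with decay, V = Y·Q·ΔS·θ_c / [X·(1+k_d θ_c)] = 0.370 × 2040 × (173 − 8.30) × 13.6 / [3060 × (1 + 0.0409 × 13.6)] = 1.69×10^6 / 4762 = 355.0 m³.
HRT = V/Q = 355.0 m³ / 2040 m³·d⁻¹ = 0.1740 d × 24 = 4.177 h.

τ ≈ 4.18 h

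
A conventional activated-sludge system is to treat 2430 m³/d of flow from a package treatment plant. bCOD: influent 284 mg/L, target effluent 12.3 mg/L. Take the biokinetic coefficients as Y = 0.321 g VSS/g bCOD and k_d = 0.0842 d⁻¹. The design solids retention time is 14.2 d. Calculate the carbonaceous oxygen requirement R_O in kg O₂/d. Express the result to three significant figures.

Correct the yield for decay: Y_obs = Y/(1 + k_d θ_c) = 0.321 / (1 + 0.0842 × 14.2) = 0.321 / 2.196 = 0.1462.
Mass of bCOD removed per day: Q(S₀ − S) = 2430 × 271.7 g/m³ = 660.2 kg/d.
Biomass synthesised: P_X = Y_obs × 660.2 = 96.52 kg VSS/d.
Carbonaceous O₂ demand = substrate oxidised − cell-mass equivalent = 660.2 − 1.42 × 96.52 = 523.2 kg O₂/d.

R_O ≈ 523 kg O₂/d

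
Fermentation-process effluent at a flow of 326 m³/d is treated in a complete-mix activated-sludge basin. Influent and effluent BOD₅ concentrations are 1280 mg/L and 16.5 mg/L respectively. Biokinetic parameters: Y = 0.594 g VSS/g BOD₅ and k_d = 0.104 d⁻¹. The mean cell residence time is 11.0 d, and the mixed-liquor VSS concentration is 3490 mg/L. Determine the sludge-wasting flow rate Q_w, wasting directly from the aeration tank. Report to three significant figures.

Q_w ≈ 32.7 m³/d

Steady-state biomass mass balance: V·X·(1 + k_d·θ_c) = Y·Q·(S₀ − S)·θ_c, so V = 0.594 × 326 × (1280 − 16.5) × 11.0 / [3490 × (1 + 0.104 × 11.0)] = 2.69×10^6 / 7483 = 359.7 m³.
For wasting at MLVSS concentration, Q_w = V/θ_c = 359.7/11.0 = 32.70 m³/d.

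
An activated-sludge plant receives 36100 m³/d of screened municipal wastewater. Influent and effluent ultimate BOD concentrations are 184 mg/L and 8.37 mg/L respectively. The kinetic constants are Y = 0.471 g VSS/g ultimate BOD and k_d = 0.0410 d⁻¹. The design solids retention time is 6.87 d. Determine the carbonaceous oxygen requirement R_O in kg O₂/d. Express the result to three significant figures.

R_O ≈ 3030 kg O₂/d

Y_obs = Y / (1 + k_d θ_c) = 0.471 / (1 + 0.0410 × 6.87) = 0.471 / 1.282 = 0.3675.
Substrate removed = Q·(S₀ − S) = 36100 m³/d × (184 − 8.37) g/m³ = 6.34×10^6 g/d = 6340 kg/d.
Biomass synthesised: P_X = Y_obs × 6340 = 2330 kg VSS/d.
R_O = Q·ΔS − 1.42 P_X = 6340 − 3309 = 3032 kg O₂/d.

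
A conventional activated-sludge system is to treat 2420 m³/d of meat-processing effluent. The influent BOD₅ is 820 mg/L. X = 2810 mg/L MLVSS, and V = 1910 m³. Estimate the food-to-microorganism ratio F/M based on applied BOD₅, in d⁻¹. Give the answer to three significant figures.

F/M = Q·S₀ / (V·X) = 2420 × 820 / (1910 × 2810) = 0.3697 g BOD₅·(g VSS·d)⁻¹.

F/M ≈ 0.370 d⁻¹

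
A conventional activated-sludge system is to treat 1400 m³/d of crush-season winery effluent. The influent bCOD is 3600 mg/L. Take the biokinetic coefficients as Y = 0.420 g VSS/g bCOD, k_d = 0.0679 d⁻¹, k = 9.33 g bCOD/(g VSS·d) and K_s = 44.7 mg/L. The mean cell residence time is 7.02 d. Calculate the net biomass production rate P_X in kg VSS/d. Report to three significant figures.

Effluent substrate depends only on kinetics and SRT: S = K_s(1 + k_d θ_c) / [θ_c(Yk − k_d) − 1] = 44.7 × (1 + 0.0679 × 7.02) / [7.02 × (0.420 × 9.33 − 0.0679) − 1] = 66.01 / 26.03 = 2.536 mg/L.
Observed yield with endogenous decay: Y_obs = Y / (1 + k_d·θ_c) = 0.420 / (1 + 0.0679 × 7.02) = 0.420 / 1.477 = 0.2844 g VSS/g bCOD.
Q·(S₀ − S) = 1400 × (3600 − 2.54) × 10⁻³ = 5036 kg/d removed.
P_X = Y_obs · Q(S₀ − S) = 0.2844 × 5036 = 1432 kg VSS/d.

P_X ≈ 1430 kg VSS/d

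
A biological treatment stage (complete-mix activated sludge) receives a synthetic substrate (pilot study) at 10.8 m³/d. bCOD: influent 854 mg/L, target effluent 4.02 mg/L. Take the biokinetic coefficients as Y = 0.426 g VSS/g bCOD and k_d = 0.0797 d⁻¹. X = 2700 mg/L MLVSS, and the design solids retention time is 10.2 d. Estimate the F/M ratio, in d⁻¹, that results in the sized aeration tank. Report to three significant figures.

F/M ≈ 0.419 d⁻¹

Rearranging the biomass balance for a CMAS with decay, V = Y·Q·ΔS·θ_c / [X·(1+k_d θ_c)] = 0.426 × 10.8 × (854 − 4.02) × 10.2 / [2700 × (1 + 0.0797 × 10.2)] = 3.99×10^4 / 4895 = 8.149 m³.
F/M = Q·S₀ / (V·X) = 10.8 × 854 / (8.149 × 2700) = 0.4192 g bCOD·(g VSS·d)⁻¹.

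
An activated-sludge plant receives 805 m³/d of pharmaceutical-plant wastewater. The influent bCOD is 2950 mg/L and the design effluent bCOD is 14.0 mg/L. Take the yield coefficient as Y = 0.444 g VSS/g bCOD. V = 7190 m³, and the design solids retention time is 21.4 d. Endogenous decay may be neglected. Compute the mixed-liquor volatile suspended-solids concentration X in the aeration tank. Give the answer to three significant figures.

X = Y·Q·ΔS·θ_c / V = 0.444 × 805 × (2950 − 14.0) × 21.4 / 7190 = 3123 mg/L.

X ≈ 3120 mg/L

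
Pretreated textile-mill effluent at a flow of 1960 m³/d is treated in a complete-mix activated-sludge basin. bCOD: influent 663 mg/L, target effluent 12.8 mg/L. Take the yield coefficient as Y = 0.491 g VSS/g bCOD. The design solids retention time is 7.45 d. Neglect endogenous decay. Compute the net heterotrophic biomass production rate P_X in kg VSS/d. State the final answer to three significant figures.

P_X ≈ 626 kg VSS/d

No decay correction is needed, so Y_obs = Y = 0.491.
Mass of bCOD removed per day: Q(S₀ − S) = 1960 × 650.2 g/m³ = 1274 kg/d.
P_X = Y_obs · Q(S₀ − S) = 0.4910 × 1274 = 625.7 kg VSS/d.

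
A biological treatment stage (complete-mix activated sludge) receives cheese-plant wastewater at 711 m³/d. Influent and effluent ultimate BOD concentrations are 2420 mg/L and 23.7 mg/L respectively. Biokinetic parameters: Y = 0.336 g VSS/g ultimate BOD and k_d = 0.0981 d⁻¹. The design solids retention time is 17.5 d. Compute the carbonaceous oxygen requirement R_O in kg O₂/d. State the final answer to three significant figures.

R_O ≈ 1400 kg O₂/d

The observed yield is Y_obs = Y/(1 + k_d·θ_c) = 0.336 / (1 + 0.0981 × 17.5) = 0.336 / 2.717 = 0.1237 g VSS per g ultimate BOD removed.
Mass of ultimate BOD removed per day: Q(S₀ − S) = 711 × 2396 g/m³ = 1704 kg/d.
Biomass synthesised: P_X = Y_obs × 1704 = 210.7 kg VSS/d.
Carbonaceous O₂ demand = substrate oxidised − cell-mass equivalent = 1704 − 1.42 × 210.7 = 1405 kg O₂/d.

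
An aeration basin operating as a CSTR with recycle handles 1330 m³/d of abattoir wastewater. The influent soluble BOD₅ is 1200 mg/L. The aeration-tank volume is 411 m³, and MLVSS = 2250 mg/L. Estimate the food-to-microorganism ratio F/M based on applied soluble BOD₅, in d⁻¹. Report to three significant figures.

F/M = Q·S₀ / (V·X) = 1330 × 1200 / (411.0 × 2250) = 1.726 g soluble BOD₅·(g VSS·d)⁻¹.

F/M ≈ 1.73 d⁻¹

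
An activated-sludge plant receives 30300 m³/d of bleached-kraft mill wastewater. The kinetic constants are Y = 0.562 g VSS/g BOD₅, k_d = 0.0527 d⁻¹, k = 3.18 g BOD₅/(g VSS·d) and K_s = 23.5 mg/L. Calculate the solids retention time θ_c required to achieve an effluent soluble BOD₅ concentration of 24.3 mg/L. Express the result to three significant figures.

Specific growth rate at S = 24.3 mg/L: μ = YkS/(K_s+S) = 0.562·3.18·24.3/(23.5+24.3) = 0.9085 d⁻¹.
Then 1/θ_c = μ − k_d = 0.9085 − 0.0527 = 0.8558 d⁻¹, giving θ_c = 1.168 d.

θ_c ≈ 1.17 d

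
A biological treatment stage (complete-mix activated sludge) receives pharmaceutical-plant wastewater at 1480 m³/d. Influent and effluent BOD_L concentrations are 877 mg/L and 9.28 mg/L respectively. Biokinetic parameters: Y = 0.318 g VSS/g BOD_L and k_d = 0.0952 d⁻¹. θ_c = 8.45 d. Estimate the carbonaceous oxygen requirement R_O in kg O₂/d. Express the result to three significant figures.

The observed yield is Y_obs = Y/(1 + k_d·θ_c) = 0.318 / (1 + 0.0952 × 8.45) = 0.318 / 1.804 = 0.1762 g VSS per g BOD_L removed.
Q·(S₀ − S) = 1480 × (877 − 9.28) × 10⁻³ = 1284 kg/d removed.
Net sludge production P_X = 0.1762 × 1284 = 226.3 kg VSS/d.
Carbonaceous O₂ demand = substrate oxidised − cell-mass equivalent = 1284 − 1.42 × 226.3 = 962.8 kg O₂/d.

R_O ≈ 963 kg O₂/d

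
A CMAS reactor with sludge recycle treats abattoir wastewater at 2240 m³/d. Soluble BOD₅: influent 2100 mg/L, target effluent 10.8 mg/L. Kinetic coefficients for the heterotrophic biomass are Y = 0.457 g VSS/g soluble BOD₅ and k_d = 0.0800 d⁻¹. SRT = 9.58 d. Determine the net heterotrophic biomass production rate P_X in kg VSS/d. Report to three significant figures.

P_X ≈ 1210 kg VSS/d

Correct the yield for decay: Y_obs = Y/(1 + k_d θ_c) = 0.457 / (1 + 0.0800 × 9.58) = 0.457 / 1.766 = 0.2587.
ΔS = 2100 − 10.8 = 2089 mg/L, so the substrate removal rate is 2240 × 2089/1000 = 4680 kg soluble BOD₅/d.
Biomass produced: P_X = Y_obs·Q·ΔS = 0.2587 × 4680 ≈ 1211 kg VSS/d.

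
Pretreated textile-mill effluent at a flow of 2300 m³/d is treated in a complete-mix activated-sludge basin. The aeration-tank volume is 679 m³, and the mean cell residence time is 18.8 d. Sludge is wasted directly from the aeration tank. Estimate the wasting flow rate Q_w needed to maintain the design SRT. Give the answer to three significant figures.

With mixed-liquor wasting, θ_c = V/Q_w, so Q_w = V/θ_c = 679.0/18.8 = 36.12 m³/d.

Q_w ≈ 36.1 m³/d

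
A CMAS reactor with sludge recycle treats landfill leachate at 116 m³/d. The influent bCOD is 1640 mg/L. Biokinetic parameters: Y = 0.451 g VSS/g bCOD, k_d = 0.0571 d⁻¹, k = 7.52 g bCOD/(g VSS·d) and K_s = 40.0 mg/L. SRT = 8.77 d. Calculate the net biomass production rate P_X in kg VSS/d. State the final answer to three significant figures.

P_X ≈ 57.1 kg VSS/d

From the Monod/SRT balance for a CMAS, S = K_s·(1+k_d θ_c)/[θ_c·(Y k − k_d) − 1] = 40.0 × (1 + 0.0571 × 8.77) / [8.77 × (0.451 × 7.52 − 0.0571) − 1] = 60.03 / 28.24 = 2.126 mg/L.
Observed yield with endogenous decay: Y_obs = Y / (1 + k_d·θ_c) = 0.451 / (1 + 0.0571 × 8.77) = 0.451 / 1.501 = 0.3005 g VSS/g bCOD.
Q·(S₀ − S) = 116 × (1640 − 2.13) × 10⁻³ = 190.0 kg/d removed.
So the net sludge growth is P_X = 0.3005 × 190.0 = 57.10 kg VSS/d.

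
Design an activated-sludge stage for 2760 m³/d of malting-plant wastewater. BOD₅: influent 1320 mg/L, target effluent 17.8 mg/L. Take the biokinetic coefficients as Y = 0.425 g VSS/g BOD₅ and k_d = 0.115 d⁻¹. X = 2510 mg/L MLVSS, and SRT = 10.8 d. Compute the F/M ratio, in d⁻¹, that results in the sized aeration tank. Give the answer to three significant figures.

F/M ≈ 0.495 d⁻¹

Rearranging the biomass balance for a CMAS with decay, V = Y·Q·ΔS·θ_c / [X·(1+k_d θ_c)] = 0.425 × 2760 × (1320 − 17.8) × 10.8 / [2510 × (1 + 0.115 × 10.8)] = 1.65×10^7 / 5627 = 2932 m³.
F/M = applied load / biomass = Q·S₀/(V·X) = 2760 × 1320 / (2932 × 2510) = 0.4951 d⁻¹.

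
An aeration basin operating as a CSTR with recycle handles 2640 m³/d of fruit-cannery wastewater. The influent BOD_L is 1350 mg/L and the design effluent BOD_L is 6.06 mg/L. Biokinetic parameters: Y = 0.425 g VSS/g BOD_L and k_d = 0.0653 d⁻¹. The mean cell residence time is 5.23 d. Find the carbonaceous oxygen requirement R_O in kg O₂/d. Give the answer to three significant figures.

R_O ≈ 1950 kg O₂/d

Correct the yield for decay: Y_obs = Y/(1 + k_d θ_c) = 0.425 / (1 + 0.0653 × 5.23) = 0.425 / 1.342 = 0.3168.
Q·(S₀ − S) = 2640 × (1350 − 6.06) × 10⁻³ = 3548 kg/d removed.
Biomass synthesised: P_X = Y_obs × 3548 = 1124 kg VSS/d.
R_O = Q·ΔS − 1.42 P_X = 3548 − 1596 = 1952 kg O₂/d.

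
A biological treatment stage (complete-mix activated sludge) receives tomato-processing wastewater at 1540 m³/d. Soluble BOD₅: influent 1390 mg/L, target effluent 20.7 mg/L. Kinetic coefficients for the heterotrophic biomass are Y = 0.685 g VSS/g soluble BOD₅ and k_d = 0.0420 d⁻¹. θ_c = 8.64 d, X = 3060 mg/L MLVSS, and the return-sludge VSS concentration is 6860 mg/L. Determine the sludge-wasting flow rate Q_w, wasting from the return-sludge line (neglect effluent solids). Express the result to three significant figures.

Steady-state biomass mass balance: V·X·(1 + k_d·θ_c) = Y·Q·(S₀ − S)·θ_c, so V = 0.685 × 1540 × (1390 − 20.7) × 8.64 / [3060 × (1 + 0.0420 × 8.64)] = 1.25×10^7 / 4170 = 2993 m³.
Wasting from the return line (neglecting effluent solids): Q_w = V·X / (θ_c·X_r) = 2993 × 3060 / (8.64 × 6860) = 154.5 m³/d.

Q_w ≈ 154 m³/d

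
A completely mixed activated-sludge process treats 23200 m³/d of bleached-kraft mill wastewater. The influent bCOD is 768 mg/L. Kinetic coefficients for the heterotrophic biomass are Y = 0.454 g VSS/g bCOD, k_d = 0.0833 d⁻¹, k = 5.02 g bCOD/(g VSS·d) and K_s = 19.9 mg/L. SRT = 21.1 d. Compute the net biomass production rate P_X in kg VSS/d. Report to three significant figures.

For a completely mixed reactor with recycle the Lawrence–McCarty relation gives S = K_s·(1 + k_d·θ_c) / [θ_c·(Y·k − k_d) − 1] = 19.9 × (1 + 0.0833 × 21.1) / [21.1 × (0.454 × 5.02 − 0.0833) − 1] = 54.88 / 45.33 = 1.211 mg/L.
Y_obs = Y / (1 + k_d θ_c) = 0.454 / (1 + 0.0833 × 21.1) = 0.454 / 2.758 = 0.1646.
ΔS = 768 − 1.21 = 766.8 mg/L, so the substrate removal rate is 23200 × 766.8/1000 = 17790 kg bCOD/d.
So the net sludge growth is P_X = 0.1646 × 17790 = 2929 kg VSS/d.

P_X ≈ 2930 kg VSS/d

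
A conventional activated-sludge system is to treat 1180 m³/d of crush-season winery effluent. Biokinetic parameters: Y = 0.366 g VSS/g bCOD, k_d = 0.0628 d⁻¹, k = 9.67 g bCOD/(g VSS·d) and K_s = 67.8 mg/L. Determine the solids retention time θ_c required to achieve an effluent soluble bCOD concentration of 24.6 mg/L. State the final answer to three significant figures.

At the target effluent, Y k S/(K_s+S) = 0.366×9.67×24.6/92.40 = 0.9423 d⁻¹.
θ_c = 1/(μ − k_d) = 1/(0.9423 − 0.0628) = 1/0.8795 = 1.137 d.

θ_c ≈ 1.14 d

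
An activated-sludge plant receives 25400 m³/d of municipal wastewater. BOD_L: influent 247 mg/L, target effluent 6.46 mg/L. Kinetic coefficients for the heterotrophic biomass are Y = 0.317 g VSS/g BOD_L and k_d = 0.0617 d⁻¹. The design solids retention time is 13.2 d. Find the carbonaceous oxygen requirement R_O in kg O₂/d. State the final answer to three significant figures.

R_O ≈ 4590 kg O₂/d

Observed yield with endogenous decay: Y_obs = Y / (1 + k_d·θ_c) = 0.317 / (1 + 0.0617 × 13.2) = 0.317 / 1.814 = 0.1747 g VSS/g BOD_L.
ΔS = 247 − 6.46 = 240.5 mg/L, so the substrate removal rate is 25400 × 240.5/1000 = 6110 kg BOD_L/d.
Net sludge production P_X = 0.1747 × 6110 = 1067 kg VSS/d.
R_O = Q·(S₀ − S) − 1.42·P_X = 6110 − 1.42 × 1067 = 4594 kg O₂/d.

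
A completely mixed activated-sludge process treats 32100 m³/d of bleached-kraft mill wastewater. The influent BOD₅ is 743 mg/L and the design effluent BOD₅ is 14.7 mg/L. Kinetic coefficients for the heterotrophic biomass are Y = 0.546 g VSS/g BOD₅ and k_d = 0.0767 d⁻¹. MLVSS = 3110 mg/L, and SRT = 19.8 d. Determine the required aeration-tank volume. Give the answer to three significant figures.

From the SRT design equation V = Y Q (S₀−S) θ_c / [X (1 + k_d θ_c)] = 0.546 × 32100 × (743 − 14.7) × 19.8 / [3110 × (1 + 0.0767 × 19.8)] = 2.53×10^8 / 7833 = 32266 m³.

V ≈ 32300 m³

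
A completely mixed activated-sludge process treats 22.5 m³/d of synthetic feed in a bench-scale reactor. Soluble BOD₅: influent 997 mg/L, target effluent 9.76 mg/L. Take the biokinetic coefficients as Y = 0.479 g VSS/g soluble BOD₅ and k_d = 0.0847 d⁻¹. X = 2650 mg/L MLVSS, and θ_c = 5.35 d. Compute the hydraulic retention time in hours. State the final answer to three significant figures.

τ ≈ 15.8 h

Rearranging the biomass balance for a CMAS with decay, V = Y·Q·ΔS·θ_c / [X·(1+k_d θ_c)] = 0.479 × 22.5 × (997 − 9.76) × 5.35 / [2650 × (1 + 0.0847 × 5.35)] = 5.69×10^4 / 3851 = 14.78 m³.
τ = V/Q = 14.78/22.5 = 0.6570 d, or 15.77 h.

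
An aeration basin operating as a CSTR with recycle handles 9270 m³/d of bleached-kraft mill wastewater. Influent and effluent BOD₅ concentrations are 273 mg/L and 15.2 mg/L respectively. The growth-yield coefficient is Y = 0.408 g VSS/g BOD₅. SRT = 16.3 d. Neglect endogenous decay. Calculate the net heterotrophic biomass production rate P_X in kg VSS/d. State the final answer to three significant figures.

P_X ≈ 975 kg VSS/d

No decay correction is needed, so Y_obs = Y = 0.408.
Mass of BOD₅ removed per day: Q(S₀ − S) = 9270 × 257.8 g/m³ = 2390 kg/d.
So the net sludge growth is P_X = 0.4080 × 2390 = 975.0 kg VSS/d.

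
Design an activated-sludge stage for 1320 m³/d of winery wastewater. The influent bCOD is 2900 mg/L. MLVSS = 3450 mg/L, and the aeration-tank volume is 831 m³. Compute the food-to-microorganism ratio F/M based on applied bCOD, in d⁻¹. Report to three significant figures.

F/M ≈ 1.34 d⁻¹

F/M = Q·S₀ / (V·X) = 1320 × 2900 / (831.0 × 3450) = 1.335 g bCOD·(g VSS·d)⁻¹.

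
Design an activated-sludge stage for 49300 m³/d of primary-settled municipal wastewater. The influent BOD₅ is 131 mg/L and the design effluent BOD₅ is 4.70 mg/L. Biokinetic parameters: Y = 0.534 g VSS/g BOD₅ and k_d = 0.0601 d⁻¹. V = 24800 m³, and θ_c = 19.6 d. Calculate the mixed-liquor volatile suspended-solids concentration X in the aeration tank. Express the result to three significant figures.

From V·X·(1 + k_d·θ_c) = Y·Q·(S₀ − S)·θ_c: X = 0.534 × 49300 × (131 − 4.70) × 19.6 / [24800 × (1 + 0.0601 × 19.6)] = 1207 mg/L.

X ≈ 1210 mg/L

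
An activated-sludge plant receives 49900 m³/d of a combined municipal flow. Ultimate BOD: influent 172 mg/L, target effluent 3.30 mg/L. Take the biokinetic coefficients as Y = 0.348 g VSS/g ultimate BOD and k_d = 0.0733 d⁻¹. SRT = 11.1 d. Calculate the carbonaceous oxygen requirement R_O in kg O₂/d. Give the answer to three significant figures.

R_O ≈ 6120 kg O₂/d

Observed yield with endogenous decay: Y_obs = Y / (1 + k_d·θ_c) = 0.348 / (1 + 0.0733 × 11.1) = 0.348 / 1.814 = 0.1919 g VSS/g ultimate BOD.
ΔS = 172 − 3.30 = 168.7 mg/L, so the substrate removal rate is 49900 × 168.7/1000 = 8418 kg ultimate BOD/d.
P_X = Y_obs·Q·(S₀ − S) = 0.1919 × 8418 = 1615 kg VSS/d.
R_O = Q·ΔS − 1.42 P_X = 8418 − 2294 = 6124 kg O₂/d.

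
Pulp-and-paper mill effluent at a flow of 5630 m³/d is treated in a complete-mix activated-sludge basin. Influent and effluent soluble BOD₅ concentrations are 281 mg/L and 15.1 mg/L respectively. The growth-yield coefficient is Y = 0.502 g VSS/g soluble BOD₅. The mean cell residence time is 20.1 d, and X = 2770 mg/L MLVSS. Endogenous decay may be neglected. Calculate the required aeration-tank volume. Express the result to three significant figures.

V ≈ 5450 m³

With k_d = 0 the design equation reduces to V = Y Q (S₀−S) θ_c / X = 0.502 × 5630 × (281 − 15.1) × 20.1 / 2770 = 5453 m³.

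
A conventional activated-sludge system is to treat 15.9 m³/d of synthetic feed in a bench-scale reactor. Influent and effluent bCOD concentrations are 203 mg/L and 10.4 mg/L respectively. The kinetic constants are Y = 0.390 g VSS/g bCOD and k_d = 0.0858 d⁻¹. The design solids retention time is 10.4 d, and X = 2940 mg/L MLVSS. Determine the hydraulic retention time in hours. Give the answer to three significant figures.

Steady-state biomass mass balance: V·X·(1 + k_d·θ_c) = Y·Q·(S₀ − S)·θ_c, so V = 0.390 × 15.9 × (203 − 10.4) × 10.4 / [2940 × (1 + 0.0858 × 10.4)] = 1.24×10^4 / 5563 = 2.233 m³.
Hydraulic retention time τ = V/Q = 2.233 / 15.9 = 0.1404 d = 3.370 h.

τ ≈ 3.37 h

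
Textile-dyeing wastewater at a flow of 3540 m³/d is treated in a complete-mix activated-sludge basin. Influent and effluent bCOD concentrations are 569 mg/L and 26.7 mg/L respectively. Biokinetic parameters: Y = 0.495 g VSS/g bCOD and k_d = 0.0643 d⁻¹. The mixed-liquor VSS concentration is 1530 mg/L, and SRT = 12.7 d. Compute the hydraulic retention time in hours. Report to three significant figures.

Rearranging the biomass balance for a CMAS with decay, V = Y·Q·ΔS·θ_c / [X·(1+k_d θ_c)] = 0.495 × 3540 × (569 − 26.7) × 12.7 / [1530 × (1 + 0.0643 × 12.7)] = 1.21×10^7 / 2779 = 4342 m³.
Hydraulic retention time τ = V/Q = 4342 / 3540 = 1.227 d = 29.44 h.

τ ≈ 29.4 h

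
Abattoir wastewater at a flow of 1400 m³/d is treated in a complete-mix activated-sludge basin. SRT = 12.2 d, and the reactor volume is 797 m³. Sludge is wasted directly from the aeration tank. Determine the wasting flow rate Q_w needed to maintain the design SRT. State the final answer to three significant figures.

Wasting from the aeration tank: Q_w = V / θ_c = 797.0 / 12.2 = 65.33 m³/d.

Q_w ≈ 65.3 m³/d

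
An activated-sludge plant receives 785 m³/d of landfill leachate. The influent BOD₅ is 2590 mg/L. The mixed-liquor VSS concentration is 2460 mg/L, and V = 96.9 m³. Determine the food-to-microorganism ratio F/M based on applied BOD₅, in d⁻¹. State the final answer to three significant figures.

F/M = applied load / biomass = Q·S₀/(V·X) = 785 × 2590 / (96.90 × 2460) = 8.529 d⁻¹.

F/M ≈ 8.53 d⁻¹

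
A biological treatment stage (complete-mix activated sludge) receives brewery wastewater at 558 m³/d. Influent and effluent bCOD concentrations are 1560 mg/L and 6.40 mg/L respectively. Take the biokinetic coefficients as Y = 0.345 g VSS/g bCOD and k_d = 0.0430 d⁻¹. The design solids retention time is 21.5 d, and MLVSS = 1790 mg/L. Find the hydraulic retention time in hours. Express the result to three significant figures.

τ ≈ 80.3 h

From the SRT design equation V = Y Q (S₀−S) θ_c / [X (1 + k_d θ_c)] = 0.345 × 558 × (1560 − 6.40) × 21.5 / [1790 × (1 + 0.0430 × 21.5)] = 6.43×10^6 / 3445 = 1867 m³.
τ = V/Q = 1867/558 = 3.345 d, or 80.29 h.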